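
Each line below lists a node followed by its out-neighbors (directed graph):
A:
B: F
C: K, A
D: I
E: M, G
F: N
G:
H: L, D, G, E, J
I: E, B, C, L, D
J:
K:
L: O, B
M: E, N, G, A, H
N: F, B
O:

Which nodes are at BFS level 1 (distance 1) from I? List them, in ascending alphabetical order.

Level 0: I
Level 1: B, C, D, E, L
Level 2: A, F, G, K, M, O
Level 3: H, N
Level 4: J

B, C, D, E, L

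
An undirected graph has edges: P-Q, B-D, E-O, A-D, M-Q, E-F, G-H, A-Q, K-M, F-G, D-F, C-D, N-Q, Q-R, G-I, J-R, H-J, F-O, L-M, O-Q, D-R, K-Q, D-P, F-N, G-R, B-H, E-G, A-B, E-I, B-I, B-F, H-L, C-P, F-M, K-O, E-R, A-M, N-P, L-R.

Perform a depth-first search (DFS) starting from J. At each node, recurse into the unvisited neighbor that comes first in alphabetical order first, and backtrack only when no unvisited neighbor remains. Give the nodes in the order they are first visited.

Visit J
J → H
H → B
B → A
A → D
D → C
C → P
P → N
N → F
F → E
E → G
G → I
G → R
R → L
L → M
M → K
K → O
O → Q

J → H → B → A → D → C → P → N → F → E → G → I → R → L → M → K → O → Q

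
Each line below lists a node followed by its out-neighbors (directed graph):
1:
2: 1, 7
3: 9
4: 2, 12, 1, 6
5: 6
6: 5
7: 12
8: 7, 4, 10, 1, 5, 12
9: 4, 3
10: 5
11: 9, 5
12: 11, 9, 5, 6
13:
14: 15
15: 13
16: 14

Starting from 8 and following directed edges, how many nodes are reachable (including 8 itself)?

12

BFS from 8 visits: 8, 7, 4, 10, 1, 5, 12, 2, 6, 11, 9, 3
Reachable nodes: 12 of 16 total.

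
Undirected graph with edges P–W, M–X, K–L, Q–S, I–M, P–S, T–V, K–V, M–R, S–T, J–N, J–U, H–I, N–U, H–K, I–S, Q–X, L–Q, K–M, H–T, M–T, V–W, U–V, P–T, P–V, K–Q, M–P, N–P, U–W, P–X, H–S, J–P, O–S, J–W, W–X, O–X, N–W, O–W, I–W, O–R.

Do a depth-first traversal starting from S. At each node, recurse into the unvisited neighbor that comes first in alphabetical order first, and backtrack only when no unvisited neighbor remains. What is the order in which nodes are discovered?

S -> H -> I -> M -> K -> L -> Q -> X -> O -> R -> W -> J -> N -> P -> T -> V -> U

Visit S
S → H
H → I
I → M
M → K
K → L
L → Q
Q → X
X → O
O → R
O → W
W → J
J → N
N → P
P → T
T → V
V → U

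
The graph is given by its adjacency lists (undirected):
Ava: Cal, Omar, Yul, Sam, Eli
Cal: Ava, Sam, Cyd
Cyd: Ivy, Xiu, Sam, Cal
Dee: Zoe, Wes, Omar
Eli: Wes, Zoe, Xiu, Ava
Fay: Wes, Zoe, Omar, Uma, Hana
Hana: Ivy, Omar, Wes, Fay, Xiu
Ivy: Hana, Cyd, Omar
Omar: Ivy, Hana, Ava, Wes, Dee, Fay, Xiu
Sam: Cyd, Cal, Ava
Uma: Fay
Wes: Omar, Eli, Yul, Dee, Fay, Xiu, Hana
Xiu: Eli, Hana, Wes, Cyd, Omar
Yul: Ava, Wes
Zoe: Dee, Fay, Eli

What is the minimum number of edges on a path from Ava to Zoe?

2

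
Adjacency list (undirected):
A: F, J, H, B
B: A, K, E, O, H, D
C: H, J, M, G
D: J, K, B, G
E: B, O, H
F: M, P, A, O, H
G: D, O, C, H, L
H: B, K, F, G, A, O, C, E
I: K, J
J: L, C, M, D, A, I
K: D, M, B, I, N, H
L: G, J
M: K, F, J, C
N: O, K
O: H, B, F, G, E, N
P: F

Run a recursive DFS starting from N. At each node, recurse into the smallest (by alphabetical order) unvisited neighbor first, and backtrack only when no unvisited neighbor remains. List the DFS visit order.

Visit N
N → K
K → B
B → A
A → F
F → H
H → C
C → G
G → D
D → J
J → I
J → L
J → M
G → O
O → E
F → P

N, K, B, A, F, H, C, G, D, J, I, L, M, O, E, P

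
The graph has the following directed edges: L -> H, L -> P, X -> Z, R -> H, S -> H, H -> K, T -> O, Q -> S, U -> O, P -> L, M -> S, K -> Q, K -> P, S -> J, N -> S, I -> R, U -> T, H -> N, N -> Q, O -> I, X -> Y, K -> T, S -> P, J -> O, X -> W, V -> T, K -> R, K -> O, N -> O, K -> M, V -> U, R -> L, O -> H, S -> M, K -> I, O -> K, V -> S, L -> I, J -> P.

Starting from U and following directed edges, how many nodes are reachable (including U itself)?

BFS from U visits: U, T, O, K, I, H, R, Q, P, M, N, L, S, J
Reachable nodes: 14 of 19 total.

14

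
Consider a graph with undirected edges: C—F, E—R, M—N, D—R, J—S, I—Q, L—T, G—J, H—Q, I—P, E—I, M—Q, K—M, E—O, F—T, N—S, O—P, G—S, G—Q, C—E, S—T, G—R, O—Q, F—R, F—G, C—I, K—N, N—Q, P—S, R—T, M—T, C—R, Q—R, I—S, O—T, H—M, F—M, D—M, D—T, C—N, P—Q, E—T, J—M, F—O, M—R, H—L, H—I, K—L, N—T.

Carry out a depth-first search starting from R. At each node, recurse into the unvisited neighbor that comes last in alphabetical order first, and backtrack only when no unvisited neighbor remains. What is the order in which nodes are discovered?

R → T → S → P → Q → O → F → M → N → K → L → H → I → E → C → J → G → D

Visit R
R → T
T → S
S → P
P → Q
Q → O
O → F
F → M
M → N
N → K
K → L
L → H
H → I
I → E
E → C
M → J
J → G
M → D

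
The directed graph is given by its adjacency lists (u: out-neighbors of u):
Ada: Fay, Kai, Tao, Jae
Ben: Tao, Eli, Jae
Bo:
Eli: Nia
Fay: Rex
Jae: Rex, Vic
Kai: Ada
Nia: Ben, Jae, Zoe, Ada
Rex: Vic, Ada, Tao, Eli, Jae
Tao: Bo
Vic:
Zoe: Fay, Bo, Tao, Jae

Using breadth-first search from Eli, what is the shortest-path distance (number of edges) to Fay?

3

Level 0: Eli
Level 1: Nia
Level 2: Ada, Ben, Jae, Zoe
Level 3: Bo, Fay, Kai, Rex, Tao, Vic
Fay first appears at level 3.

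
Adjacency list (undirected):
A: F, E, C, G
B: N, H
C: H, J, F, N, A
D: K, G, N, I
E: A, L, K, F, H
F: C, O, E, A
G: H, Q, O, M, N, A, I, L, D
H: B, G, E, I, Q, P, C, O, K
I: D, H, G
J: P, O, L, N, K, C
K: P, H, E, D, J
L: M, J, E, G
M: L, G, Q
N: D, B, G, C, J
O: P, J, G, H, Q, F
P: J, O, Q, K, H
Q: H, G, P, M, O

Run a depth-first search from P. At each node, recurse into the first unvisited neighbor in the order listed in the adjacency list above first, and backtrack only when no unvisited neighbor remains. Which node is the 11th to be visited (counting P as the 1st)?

Visit P
P → J
J → O
O → G
G → H
H → B
B → N
N → D
D → K
K → E
E → A
A → F
F → C
E → L
L → M
M → Q
D → I

Visit order: P, J, O, G, H, B, N, D, K, E, A, F, C, L, M, Q, I

A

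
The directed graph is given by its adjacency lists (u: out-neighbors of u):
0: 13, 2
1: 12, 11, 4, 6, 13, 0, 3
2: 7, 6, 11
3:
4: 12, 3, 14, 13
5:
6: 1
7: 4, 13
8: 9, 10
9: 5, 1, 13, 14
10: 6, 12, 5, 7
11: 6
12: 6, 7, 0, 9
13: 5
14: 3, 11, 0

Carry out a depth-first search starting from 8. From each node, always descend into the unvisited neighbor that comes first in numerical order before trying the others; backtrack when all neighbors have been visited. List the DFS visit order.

Visit 8
8 → 9
9 → 1
1 → 0
0 → 2
2 → 6
2 → 7
7 → 4
4 → 3
4 → 12
4 → 13
13 → 5
4 → 14
14 → 11
8 → 10

8, 9, 1, 0, 2, 6, 7, 4, 3, 12, 13, 5, 14, 11, 10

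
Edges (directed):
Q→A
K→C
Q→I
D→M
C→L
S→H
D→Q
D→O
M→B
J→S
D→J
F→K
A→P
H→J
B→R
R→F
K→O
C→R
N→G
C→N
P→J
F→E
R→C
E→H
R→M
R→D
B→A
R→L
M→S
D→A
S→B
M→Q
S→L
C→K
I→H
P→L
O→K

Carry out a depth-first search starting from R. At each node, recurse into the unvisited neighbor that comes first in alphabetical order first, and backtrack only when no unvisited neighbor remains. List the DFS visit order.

R -> C -> K -> O -> L -> N -> G -> D -> A -> P -> J -> S -> B -> H -> M -> Q -> I -> F -> E

Visit R
R → C
C → K
K → O
C → L
C → N
N → G
R → D
D → A
A → P
P → J
J → S
S → B
S → H
D → M
M → Q
Q → I
R → F
F → E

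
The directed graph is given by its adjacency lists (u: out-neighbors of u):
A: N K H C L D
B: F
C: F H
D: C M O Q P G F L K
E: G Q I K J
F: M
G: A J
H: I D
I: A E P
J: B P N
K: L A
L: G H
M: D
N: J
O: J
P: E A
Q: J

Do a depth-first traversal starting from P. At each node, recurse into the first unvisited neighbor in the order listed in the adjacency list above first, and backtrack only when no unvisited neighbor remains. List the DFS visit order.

P E G A N J B F M D C H I O Q L K

Visit P
P → E
E → G
G → A
A → N
N → J
J → B
B → F
F → M
M → D
D → C
C → H
H → I
D → O
D → Q
D → L
D → K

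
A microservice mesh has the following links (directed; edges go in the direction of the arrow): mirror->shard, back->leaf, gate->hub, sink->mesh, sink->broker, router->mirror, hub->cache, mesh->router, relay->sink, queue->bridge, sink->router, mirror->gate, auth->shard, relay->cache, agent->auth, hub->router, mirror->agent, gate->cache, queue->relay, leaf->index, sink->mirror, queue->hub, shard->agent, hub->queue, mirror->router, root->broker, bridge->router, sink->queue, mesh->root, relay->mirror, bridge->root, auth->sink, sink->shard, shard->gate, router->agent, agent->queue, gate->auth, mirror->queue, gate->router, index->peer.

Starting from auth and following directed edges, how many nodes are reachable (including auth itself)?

15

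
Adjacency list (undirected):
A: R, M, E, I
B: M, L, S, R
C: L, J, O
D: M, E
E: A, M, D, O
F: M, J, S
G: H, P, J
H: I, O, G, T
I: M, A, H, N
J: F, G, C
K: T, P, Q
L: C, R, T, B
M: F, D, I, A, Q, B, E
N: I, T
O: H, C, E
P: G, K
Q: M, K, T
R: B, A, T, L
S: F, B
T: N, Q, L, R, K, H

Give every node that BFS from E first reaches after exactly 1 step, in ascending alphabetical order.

Level 0: E
Level 1: A, D, M, O
Level 2: B, C, F, H, I, Q, R
Level 3: G, J, K, L, N, S, T
Level 4: P

A, D, M, O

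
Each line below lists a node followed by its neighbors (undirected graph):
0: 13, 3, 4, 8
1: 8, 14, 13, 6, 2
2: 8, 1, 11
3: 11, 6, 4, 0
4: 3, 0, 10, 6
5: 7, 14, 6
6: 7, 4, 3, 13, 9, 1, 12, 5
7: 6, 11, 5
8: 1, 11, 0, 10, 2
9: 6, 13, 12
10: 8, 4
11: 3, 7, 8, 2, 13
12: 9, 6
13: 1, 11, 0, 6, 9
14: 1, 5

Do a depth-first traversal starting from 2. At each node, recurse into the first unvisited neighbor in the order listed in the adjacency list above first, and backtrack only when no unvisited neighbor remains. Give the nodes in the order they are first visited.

2 → 8 → 1 → 14 → 5 → 7 → 6 → 4 → 3 → 11 → 13 → 0 → 9 → 12 → 10

Visit 2
2 → 8
8 → 1
1 → 14
14 → 5
5 → 7
7 → 6
6 → 4
4 → 3
3 → 11
11 → 13
13 → 0
13 → 9
9 → 12
4 → 10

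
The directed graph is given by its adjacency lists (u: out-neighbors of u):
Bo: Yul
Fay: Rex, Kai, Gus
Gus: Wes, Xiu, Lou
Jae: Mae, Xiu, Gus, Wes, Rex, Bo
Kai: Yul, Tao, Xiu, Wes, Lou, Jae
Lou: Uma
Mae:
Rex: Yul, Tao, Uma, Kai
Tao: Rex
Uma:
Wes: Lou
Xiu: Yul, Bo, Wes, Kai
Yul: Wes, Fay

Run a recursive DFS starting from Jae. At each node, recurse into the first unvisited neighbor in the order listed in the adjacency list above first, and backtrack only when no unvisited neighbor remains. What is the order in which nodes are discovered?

Visit Jae
Jae → Mae
Jae → Xiu
Xiu → Yul
Yul → Wes
Wes → Lou
Lou → Uma
Yul → Fay
Fay → Rex
Rex → Tao
Rex → Kai
Fay → Gus
Xiu → Bo

Jae → Mae → Xiu → Yul → Wes → Lou → Uma → Fay → Rex → Tao → Kai → Gus → Bo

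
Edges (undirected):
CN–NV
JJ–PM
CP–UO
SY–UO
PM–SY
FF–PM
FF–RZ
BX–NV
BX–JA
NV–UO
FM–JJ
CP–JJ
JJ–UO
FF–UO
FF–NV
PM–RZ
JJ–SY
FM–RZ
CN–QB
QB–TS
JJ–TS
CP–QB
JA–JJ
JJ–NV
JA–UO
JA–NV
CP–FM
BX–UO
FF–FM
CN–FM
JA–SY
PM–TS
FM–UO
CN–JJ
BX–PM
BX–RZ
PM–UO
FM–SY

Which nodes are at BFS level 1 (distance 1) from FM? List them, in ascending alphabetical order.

Level 0: FM
Level 1: CN, CP, FF, JJ, RZ, SY, UO
Level 2: BX, JA, NV, PM, QB, TS

CN, CP, FF, JJ, RZ, SY, UO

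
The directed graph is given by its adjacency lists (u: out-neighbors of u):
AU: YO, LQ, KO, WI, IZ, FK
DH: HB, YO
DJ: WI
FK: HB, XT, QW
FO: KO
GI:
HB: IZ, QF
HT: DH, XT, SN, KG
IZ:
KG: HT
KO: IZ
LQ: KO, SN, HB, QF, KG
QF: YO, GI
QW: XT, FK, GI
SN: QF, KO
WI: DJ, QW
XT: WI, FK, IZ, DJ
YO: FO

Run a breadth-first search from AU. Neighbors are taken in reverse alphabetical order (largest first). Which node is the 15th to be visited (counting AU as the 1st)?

XT

Visit AU; enqueue YO, WI, LQ, KO, IZ, FK → queue [YO, WI, LQ, KO, IZ, FK]
Visit YO; enqueue FO → queue [WI, LQ, KO, IZ, FK, FO]
Visit WI; enqueue QW, DJ → queue [LQ, KO, IZ, FK, FO, QW, DJ]
Visit LQ; enqueue SN, QF, KG, HB → queue [KO, IZ, FK, FO, QW, DJ, SN, QF, KG, HB]
Visit KO → queue [IZ, FK, FO, QW, DJ, SN, QF, KG, HB]
Visit IZ → queue [FK, FO, QW, DJ, SN, QF, KG, HB]
Visit FK; enqueue XT → queue [FO, QW, DJ, SN, QF, KG, HB, XT]
Visit FO → queue [QW, DJ, SN, QF, KG, HB, XT]
Visit QW; enqueue GI → queue [DJ, SN, QF, KG, HB, XT, GI]
Visit DJ → queue [SN, QF, KG, HB, XT, GI]
Visit SN → queue [QF, KG, HB, XT, GI]
Visit QF → queue [KG, HB, XT, GI]
Visit KG; enqueue HT → queue [HB, XT, GI, HT]
Visit HB → queue [XT, GI, HT]
Visit XT → queue [GI, HT]
Visit GI → queue [HT]
Visit HT; enqueue DH → queue [DH]
Visit DH → queue []

Visit order: AU, YO, WI, LQ, KO, IZ, FK, FO, QW, DJ, SN, QF, KG, HB, XT, GI, HT, DH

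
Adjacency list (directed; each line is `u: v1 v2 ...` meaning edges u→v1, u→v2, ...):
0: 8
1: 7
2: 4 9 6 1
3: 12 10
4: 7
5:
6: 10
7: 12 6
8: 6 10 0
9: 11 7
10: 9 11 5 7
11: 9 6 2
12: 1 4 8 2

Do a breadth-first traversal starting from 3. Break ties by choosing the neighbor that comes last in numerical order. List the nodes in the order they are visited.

Visit 3; enqueue 12, 10 → queue [12, 10]
Visit 12; enqueue 8, 4, 2, 1 → queue [10, 8, 4, 2, 1]
Visit 10; enqueue 11, 9, 7, 5 → queue [8, 4, 2, 1, 11, 9, 7, 5]
Visit 8; enqueue 6, 0 → queue [4, 2, 1, 11, 9, 7, 5, 6, 0]
Visit 4 → queue [2, 1, 11, 9, 7, 5, 6, 0]
Visit 2 → queue [1, 11, 9, 7, 5, 6, 0]
Visit 1 → queue [11, 9, 7, 5, 6, 0]
Visit 11 → queue [9, 7, 5, 6, 0]
Visit 9 → queue [7, 5, 6, 0]
Visit 7 → queue [5, 6, 0]
Visit 5 → queue [6, 0]
Visit 6 → queue [0]
Visit 0 → queue []

3, 12, 10, 8, 4, 2, 1, 11, 9, 7, 5, 6, 0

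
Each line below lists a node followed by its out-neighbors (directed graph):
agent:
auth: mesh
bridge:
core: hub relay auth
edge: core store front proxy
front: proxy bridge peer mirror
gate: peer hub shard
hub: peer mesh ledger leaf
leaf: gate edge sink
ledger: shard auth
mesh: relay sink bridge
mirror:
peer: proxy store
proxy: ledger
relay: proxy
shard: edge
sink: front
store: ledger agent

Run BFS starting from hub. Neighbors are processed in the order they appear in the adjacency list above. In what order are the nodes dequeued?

hub -> peer -> mesh -> ledger -> leaf -> proxy -> store -> relay -> sink -> bridge -> shard -> auth -> gate -> edge -> agent -> front -> core -> mirror

Visit hub; enqueue peer, mesh, ledger, leaf → queue [peer, mesh, ledger, leaf]
Visit peer; enqueue proxy, store → queue [mesh, ledger, leaf, proxy, store]
Visit mesh; enqueue relay, sink, bridge → queue [ledger, leaf, proxy, store, relay, sink, bridge]
Visit ledger; enqueue shard, auth → queue [leaf, proxy, store, relay, sink, bridge, shard, auth]
Visit leaf; enqueue gate, edge → queue [proxy, store, relay, sink, bridge, shard, auth, gate, edge]
Visit proxy → queue [store, relay, sink, bridge, shard, auth, gate, edge]
Visit store; enqueue agent → queue [relay, sink, bridge, shard, auth, gate, edge, agent]
Visit relay → queue [sink, bridge, shard, auth, gate, edge, agent]
Visit sink; enqueue front → queue [bridge, shard, auth, gate, edge, agent, front]
Visit bridge → queue [shard, auth, gate, edge, agent, front]
Visit shard → queue [auth, gate, edge, agent, front]
Visit auth → queue [gate, edge, agent, front]
Visit gate → queue [edge, agent, front]
Visit edge; enqueue core → queue [agent, front, core]
Visit agent → queue [front, core]
Visit front; enqueue mirror → queue [core, mirror]
Visit core → queue [mirror]
Visit mirror → queue []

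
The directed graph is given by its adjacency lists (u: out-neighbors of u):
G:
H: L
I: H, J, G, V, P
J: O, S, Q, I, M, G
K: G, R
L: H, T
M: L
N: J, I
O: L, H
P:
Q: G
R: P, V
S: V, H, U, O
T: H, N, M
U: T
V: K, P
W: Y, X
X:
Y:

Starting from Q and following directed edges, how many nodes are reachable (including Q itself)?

BFS from Q visits: Q, G
Reachable nodes: 2 of 19 total.

2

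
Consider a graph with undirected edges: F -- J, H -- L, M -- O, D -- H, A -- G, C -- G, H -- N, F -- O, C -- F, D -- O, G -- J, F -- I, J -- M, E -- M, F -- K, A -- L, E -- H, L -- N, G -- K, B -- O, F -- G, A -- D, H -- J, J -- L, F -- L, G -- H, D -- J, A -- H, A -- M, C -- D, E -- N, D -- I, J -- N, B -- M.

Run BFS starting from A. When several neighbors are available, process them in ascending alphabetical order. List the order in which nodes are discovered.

A -> D -> G -> H -> L -> M -> C -> I -> J -> O -> F -> K -> E -> N -> B

Visit A; enqueue D, G, H, L, M → queue [D, G, H, L, M]
Visit D; enqueue C, I, J, O → queue [G, H, L, M, C, I, J, O]
Visit G; enqueue F, K → queue [H, L, M, C, I, J, O, F, K]
Visit H; enqueue E, N → queue [L, M, C, I, J, O, F, K, E, N]
Visit L → queue [M, C, I, J, O, F, K, E, N]
Visit M; enqueue B → queue [C, I, J, O, F, K, E, N, B]
Visit C → queue [I, J, O, F, K, E, N, B]
Visit I → queue [J, O, F, K, E, N, B]
Visit J → queue [O, F, K, E, N, B]
Visit O → queue [F, K, E, N, B]
Visit F → queue [K, E, N, B]
Visit K → queue [E, N, B]
Visit E → queue [N, B]
Visit N → queue [B]
Visit B → queue []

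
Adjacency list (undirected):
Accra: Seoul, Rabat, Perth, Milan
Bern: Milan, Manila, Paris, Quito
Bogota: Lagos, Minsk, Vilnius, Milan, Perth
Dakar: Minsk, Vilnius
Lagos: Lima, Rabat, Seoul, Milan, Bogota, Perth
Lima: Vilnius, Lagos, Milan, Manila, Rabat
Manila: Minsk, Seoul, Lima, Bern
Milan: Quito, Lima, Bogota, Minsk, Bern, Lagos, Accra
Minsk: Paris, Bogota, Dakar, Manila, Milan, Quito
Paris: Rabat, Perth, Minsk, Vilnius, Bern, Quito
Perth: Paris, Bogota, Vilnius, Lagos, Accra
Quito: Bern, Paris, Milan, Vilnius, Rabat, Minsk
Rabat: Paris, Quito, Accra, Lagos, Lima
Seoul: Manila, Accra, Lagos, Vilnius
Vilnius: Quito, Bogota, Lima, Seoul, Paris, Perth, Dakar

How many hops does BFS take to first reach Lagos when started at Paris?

2

Level 0: Paris
Level 1: Bern, Minsk, Perth, Quito, Rabat, Vilnius
Level 2: Accra, Bogota, Dakar, Lagos, Lima, Manila, Milan, Seoul
Lagos first appears at level 2.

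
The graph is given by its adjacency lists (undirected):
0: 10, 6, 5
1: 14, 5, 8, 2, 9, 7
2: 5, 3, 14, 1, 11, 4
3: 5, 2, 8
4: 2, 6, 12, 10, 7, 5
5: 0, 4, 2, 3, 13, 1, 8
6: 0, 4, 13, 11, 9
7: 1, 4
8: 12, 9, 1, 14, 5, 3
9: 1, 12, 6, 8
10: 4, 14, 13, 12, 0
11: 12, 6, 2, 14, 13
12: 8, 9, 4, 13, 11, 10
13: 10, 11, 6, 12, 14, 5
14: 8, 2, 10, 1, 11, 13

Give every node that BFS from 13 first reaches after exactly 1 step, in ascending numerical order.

5, 6, 10, 11, 12, 14

Level 0: 13
Level 1: 5, 6, 10, 11, 12, 14
Level 2: 0, 1, 2, 3, 4, 8, 9
Level 3: 7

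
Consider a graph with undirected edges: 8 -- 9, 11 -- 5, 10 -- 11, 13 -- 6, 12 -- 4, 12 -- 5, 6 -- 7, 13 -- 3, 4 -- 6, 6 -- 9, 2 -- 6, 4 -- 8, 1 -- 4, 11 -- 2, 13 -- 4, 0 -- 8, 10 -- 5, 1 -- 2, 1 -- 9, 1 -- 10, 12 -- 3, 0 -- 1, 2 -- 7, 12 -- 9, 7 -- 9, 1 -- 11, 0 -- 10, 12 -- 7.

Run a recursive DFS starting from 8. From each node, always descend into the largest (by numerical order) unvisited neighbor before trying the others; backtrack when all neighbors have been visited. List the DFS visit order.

Visit 8
8 → 9
9 → 12
12 → 7
7 → 6
6 → 13
13 → 4
4 → 1
1 → 11
11 → 10
10 → 5
10 → 0
11 → 2
13 → 3

8 → 9 → 12 → 7 → 6 → 13 → 4 → 1 → 11 → 10 → 5 → 0 → 2 → 3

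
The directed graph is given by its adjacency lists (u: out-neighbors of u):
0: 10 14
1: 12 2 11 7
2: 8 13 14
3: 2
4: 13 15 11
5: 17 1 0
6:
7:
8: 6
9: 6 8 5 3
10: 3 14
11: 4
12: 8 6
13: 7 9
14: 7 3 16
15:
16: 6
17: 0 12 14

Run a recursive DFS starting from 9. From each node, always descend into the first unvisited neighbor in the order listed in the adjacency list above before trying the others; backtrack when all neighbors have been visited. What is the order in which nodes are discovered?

9 → 6 → 8 → 5 → 17 → 0 → 10 → 3 → 2 → 13 → 7 → 14 → 16 → 12 → 1 → 11 → 4 → 15

Visit 9
9 → 6
9 → 8
9 → 5
5 → 17
17 → 0
0 → 10
10 → 3
3 → 2
2 → 13
13 → 7
2 → 14
14 → 16
17 → 12
5 → 1
1 → 11
11 → 4
4 → 15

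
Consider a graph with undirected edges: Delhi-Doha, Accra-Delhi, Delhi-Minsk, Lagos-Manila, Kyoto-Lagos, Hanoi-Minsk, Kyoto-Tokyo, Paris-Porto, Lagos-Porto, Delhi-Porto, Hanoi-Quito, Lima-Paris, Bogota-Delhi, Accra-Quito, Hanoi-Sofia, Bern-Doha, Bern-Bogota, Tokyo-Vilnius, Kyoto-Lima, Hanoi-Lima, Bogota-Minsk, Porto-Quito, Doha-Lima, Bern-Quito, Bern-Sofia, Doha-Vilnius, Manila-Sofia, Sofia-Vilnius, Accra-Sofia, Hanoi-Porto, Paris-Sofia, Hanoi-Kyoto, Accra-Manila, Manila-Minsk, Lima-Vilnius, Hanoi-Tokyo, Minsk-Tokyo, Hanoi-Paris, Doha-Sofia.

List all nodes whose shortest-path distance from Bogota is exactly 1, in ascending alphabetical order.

Bern, Delhi, Minsk

Level 0: Bogota
Level 1: Bern, Delhi, Minsk
Level 2: Accra, Doha, Hanoi, Manila, Porto, Quito, Sofia, Tokyo
Level 3: Kyoto, Lagos, Lima, Paris, Vilnius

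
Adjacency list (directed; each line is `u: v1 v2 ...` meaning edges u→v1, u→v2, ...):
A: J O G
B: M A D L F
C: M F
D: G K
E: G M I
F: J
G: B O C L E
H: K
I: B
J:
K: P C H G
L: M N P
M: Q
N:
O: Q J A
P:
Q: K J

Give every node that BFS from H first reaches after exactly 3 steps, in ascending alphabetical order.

B, E, F, L, M, O

Level 0: H
Level 1: K
Level 2: C, G, P
Level 3: B, E, F, L, M, O
Level 4: A, D, I, J, N, Q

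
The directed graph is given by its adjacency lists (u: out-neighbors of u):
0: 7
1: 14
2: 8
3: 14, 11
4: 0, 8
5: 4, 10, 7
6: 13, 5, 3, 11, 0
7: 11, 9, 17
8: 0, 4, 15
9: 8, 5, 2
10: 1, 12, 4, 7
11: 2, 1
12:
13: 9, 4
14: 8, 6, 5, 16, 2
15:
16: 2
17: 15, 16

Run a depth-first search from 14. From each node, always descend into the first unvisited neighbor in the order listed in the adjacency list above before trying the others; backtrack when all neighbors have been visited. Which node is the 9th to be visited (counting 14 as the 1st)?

5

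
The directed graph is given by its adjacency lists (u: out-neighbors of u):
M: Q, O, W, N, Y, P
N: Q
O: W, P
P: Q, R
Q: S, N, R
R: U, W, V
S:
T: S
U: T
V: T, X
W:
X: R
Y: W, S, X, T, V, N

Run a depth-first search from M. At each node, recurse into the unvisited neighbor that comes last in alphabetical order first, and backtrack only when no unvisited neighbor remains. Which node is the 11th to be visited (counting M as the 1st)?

Visit M
M → Y
Y → X
X → R
R → W
R → V
V → T
T → S
R → U
Y → N
N → Q
M → P
M → O

Visit order: M, Y, X, R, W, V, T, S, U, N, Q, P, O

Q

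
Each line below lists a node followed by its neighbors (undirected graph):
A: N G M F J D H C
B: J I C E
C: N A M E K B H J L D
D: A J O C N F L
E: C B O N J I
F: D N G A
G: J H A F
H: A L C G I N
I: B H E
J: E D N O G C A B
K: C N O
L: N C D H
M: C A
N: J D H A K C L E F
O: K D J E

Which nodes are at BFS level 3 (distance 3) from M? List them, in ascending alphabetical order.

Level 0: M
Level 1: A, C
Level 2: B, D, E, F, G, H, J, K, L, N
Level 3: I, O

I, O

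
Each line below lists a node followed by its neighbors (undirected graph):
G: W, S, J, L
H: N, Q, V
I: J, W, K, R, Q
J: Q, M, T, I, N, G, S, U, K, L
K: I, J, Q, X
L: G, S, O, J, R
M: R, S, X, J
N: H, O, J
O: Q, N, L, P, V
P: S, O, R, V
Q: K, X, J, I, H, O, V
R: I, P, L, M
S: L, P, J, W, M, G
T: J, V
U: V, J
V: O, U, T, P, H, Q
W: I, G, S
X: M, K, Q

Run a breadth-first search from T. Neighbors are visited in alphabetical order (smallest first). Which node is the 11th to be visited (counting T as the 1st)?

S

Visit T; enqueue J, V → queue [J, V]
Visit J; enqueue G, I, K, L, M, N, Q, S, U → queue [V, G, I, K, L, M, N, Q, S, U]
Visit V; enqueue H, O, P → queue [G, I, K, L, M, N, Q, S, U, H, O, P]
Visit G; enqueue W → queue [I, K, L, M, N, Q, S, U, H, O, P, W]
Visit I; enqueue R → queue [K, L, M, N, Q, S, U, H, O, P, W, R]
Visit K; enqueue X → queue [L, M, N, Q, S, U, H, O, P, W, R, X]
Visit L → queue [M, N, Q, S, U, H, O, P, W, R, X]
Visit M → queue [N, Q, S, U, H, O, P, W, R, X]
Visit N → queue [Q, S, U, H, O, P, W, R, X]
Visit Q → queue [S, U, H, O, P, W, R, X]
Visit S → queue [U, H, O, P, W, R, X]
Visit U → queue [H, O, P, W, R, X]
Visit H → queue [O, P, W, R, X]
Visit O → queue [P, W, R, X]
Visit P → queue [W, R, X]
Visit W → queue [R, X]
Visit R → queue [X]
Visit X → queue []

Visit order: T, J, V, G, I, K, L, M, N, Q, S, U, H, O, P, W, R, X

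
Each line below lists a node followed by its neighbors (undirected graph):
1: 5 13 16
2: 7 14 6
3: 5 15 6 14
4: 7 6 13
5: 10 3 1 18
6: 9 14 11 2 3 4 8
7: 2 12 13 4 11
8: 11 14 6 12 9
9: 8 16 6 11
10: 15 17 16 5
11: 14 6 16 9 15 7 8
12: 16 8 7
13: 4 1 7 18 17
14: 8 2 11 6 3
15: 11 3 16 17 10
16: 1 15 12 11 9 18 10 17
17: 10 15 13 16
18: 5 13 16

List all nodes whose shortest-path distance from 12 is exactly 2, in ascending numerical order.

1, 2, 4, 6, 9, 10, 11, 13, 14, 15, 17, 18

Level 0: 12
Level 1: 7, 8, 16
Level 2: 1, 2, 4, 6, 9, 10, 11, 13, 14, 15, 17, 18
Level 3: 3, 5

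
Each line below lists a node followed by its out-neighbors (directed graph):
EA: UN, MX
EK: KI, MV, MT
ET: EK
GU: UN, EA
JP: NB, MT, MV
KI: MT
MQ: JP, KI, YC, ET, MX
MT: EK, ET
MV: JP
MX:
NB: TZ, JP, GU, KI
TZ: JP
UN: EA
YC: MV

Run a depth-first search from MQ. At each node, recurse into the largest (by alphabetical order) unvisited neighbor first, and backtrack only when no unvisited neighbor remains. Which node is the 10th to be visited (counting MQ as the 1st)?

Visit MQ
MQ → YC
YC → MV
MV → JP
JP → NB
NB → TZ
NB → KI
KI → MT
MT → ET
ET → EK
NB → GU
GU → UN
UN → EA
EA → MX

Visit order: MQ, YC, MV, JP, NB, TZ, KI, MT, ET, EK, GU, UN, EA, MX

EK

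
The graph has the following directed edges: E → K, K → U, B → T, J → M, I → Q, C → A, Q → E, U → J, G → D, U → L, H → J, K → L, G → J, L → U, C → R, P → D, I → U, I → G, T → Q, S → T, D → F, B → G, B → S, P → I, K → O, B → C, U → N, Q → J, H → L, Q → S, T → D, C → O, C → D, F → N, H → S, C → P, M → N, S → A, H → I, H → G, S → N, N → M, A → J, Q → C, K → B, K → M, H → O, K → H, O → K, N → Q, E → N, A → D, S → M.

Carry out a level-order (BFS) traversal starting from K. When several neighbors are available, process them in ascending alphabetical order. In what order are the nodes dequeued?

K -> B -> H -> L -> M -> O -> U -> C -> G -> S -> T -> I -> J -> N -> A -> D -> P -> R -> Q -> F -> E

Visit K; enqueue B, H, L, M, O, U → queue [B, H, L, M, O, U]
Visit B; enqueue C, G, S, T → queue [H, L, M, O, U, C, G, S, T]
Visit H; enqueue I, J → queue [L, M, O, U, C, G, S, T, I, J]
Visit L → queue [M, O, U, C, G, S, T, I, J]
Visit M; enqueue N → queue [O, U, C, G, S, T, I, J, N]
Visit O → queue [U, C, G, S, T, I, J, N]
Visit U → queue [C, G, S, T, I, J, N]
Visit C; enqueue A, D, P, R → queue [G, S, T, I, J, N, A, D, P, R]
Visit G → queue [S, T, I, J, N, A, D, P, R]
Visit S → queue [T, I, J, N, A, D, P, R]
Visit T; enqueue Q → queue [I, J, N, A, D, P, R, Q]
Visit I → queue [J, N, A, D, P, R, Q]
Visit J → queue [N, A, D, P, R, Q]
Visit N → queue [A, D, P, R, Q]
Visit A → queue [D, P, R, Q]
Visit D; enqueue F → queue [P, R, Q, F]
Visit P → queue [R, Q, F]
Visit R → queue [Q, F]
Visit Q; enqueue E → queue [F, E]
Visit F → queue [E]
Visit E → queue []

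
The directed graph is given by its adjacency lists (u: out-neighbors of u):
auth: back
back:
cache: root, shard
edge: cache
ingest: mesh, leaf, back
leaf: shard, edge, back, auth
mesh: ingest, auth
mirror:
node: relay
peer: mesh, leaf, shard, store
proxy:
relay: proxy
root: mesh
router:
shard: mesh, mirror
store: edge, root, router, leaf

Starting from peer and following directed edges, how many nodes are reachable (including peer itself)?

BFS from peer visits: peer, mesh, leaf, shard, store, ingest, auth, edge, back, mirror, root, router, cache
Reachable nodes: 13 of 16 total.

13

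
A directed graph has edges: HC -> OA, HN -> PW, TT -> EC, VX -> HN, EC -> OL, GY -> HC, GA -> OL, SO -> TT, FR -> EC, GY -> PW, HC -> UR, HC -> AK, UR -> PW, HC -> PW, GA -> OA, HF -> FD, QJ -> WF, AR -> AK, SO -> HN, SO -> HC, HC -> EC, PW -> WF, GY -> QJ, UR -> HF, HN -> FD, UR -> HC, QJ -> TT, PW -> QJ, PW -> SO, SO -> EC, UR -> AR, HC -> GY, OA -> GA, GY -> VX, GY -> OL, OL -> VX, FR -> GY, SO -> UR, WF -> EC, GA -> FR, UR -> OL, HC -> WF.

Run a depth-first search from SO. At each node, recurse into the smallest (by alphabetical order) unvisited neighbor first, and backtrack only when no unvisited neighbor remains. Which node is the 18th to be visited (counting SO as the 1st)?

Visit SO
SO → EC
EC → OL
OL → VX
VX → HN
HN → FD
HN → PW
PW → QJ
QJ → TT
QJ → WF
SO → HC
HC → AK
HC → GY
HC → OA
OA → GA
GA → FR
HC → UR
UR → AR
UR → HF

Visit order: SO, EC, OL, VX, HN, FD, PW, QJ, TT, WF, HC, AK, GY, OA, GA, FR, UR, AR, HF

AR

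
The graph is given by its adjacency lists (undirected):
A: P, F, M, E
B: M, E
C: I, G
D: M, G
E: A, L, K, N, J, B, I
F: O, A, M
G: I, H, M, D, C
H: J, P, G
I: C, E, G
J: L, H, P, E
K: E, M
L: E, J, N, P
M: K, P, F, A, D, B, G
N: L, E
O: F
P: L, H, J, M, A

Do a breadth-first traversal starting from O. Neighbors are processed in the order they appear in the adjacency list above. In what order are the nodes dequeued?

O, F, A, M, P, E, K, D, B, G, L, H, J, N, I, C

Visit O; enqueue F → queue [F]
Visit F; enqueue A, M → queue [A, M]
Visit A; enqueue P, E → queue [M, P, E]
Visit M; enqueue K, D, B, G → queue [P, E, K, D, B, G]
Visit P; enqueue L, H, J → queue [E, K, D, B, G, L, H, J]
Visit E; enqueue N, I → queue [K, D, B, G, L, H, J, N, I]
Visit K → queue [D, B, G, L, H, J, N, I]
Visit D → queue [B, G, L, H, J, N, I]
Visit B → queue [G, L, H, J, N, I]
Visit G; enqueue C → queue [L, H, J, N, I, C]
Visit L → queue [H, J, N, I, C]
Visit H → queue [J, N, I, C]
Visit J → queue [N, I, C]
Visit N → queue [I, C]
Visit I → queue [C]
Visit C → queue []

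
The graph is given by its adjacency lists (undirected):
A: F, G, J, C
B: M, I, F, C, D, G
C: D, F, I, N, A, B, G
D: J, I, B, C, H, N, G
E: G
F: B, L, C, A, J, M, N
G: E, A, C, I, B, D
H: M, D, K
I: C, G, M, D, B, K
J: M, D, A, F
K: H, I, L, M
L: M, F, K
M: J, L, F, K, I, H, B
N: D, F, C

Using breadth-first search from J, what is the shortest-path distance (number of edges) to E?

Level 0: J
Level 1: A, D, F, M
Level 2: B, C, G, H, I, K, L, N
Level 3: E
E first appears at level 3.

3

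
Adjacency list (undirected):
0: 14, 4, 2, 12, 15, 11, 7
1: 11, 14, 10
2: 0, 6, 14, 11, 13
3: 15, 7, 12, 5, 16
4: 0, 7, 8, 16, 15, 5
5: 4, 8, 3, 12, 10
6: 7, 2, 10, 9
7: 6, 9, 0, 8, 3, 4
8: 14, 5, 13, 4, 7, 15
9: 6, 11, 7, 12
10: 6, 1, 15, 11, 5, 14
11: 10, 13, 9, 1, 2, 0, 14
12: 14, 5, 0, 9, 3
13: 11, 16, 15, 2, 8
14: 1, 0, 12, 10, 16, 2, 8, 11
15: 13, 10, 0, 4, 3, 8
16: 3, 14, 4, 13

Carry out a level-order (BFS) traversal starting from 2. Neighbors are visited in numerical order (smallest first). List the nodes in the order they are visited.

2 → 0 → 6 → 11 → 13 → 14 → 4 → 7 → 12 → 15 → 9 → 10 → 1 → 8 → 16 → 5 → 3

Visit 2; enqueue 0, 6, 11, 13, 14 → queue [0, 6, 11, 13, 14]
Visit 0; enqueue 4, 7, 12, 15 → queue [6, 11, 13, 14, 4, 7, 12, 15]
Visit 6; enqueue 9, 10 → queue [11, 13, 14, 4, 7, 12, 15, 9, 10]
Visit 11; enqueue 1 → queue [13, 14, 4, 7, 12, 15, 9, 10, 1]
Visit 13; enqueue 8, 16 → queue [14, 4, 7, 12, 15, 9, 10, 1, 8, 16]
Visit 14 → queue [4, 7, 12, 15, 9, 10, 1, 8, 16]
Visit 4; enqueue 5 → queue [7, 12, 15, 9, 10, 1, 8, 16, 5]
Visit 7; enqueue 3 → queue [12, 15, 9, 10, 1, 8, 16, 5, 3]
Visit 12 → queue [15, 9, 10, 1, 8, 16, 5, 3]
Visit 15 → queue [9, 10, 1, 8, 16, 5, 3]
Visit 9 → queue [10, 1, 8, 16, 5, 3]
Visit 10 → queue [1, 8, 16, 5, 3]
Visit 1 → queue [8, 16, 5, 3]
Visit 8 → queue [16, 5, 3]
Visit 16 → queue [5, 3]
Visit 5 → queue [3]
Visit 3 → queue []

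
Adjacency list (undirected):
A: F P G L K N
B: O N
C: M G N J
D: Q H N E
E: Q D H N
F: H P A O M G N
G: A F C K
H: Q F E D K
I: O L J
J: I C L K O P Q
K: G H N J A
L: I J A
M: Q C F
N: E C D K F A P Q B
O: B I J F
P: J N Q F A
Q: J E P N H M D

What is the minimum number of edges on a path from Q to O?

Level 0: Q
Level 1: D, E, H, J, M, N, P
Level 2: A, B, C, F, I, K, L, O
Level 3: G
O first appears at level 2.

2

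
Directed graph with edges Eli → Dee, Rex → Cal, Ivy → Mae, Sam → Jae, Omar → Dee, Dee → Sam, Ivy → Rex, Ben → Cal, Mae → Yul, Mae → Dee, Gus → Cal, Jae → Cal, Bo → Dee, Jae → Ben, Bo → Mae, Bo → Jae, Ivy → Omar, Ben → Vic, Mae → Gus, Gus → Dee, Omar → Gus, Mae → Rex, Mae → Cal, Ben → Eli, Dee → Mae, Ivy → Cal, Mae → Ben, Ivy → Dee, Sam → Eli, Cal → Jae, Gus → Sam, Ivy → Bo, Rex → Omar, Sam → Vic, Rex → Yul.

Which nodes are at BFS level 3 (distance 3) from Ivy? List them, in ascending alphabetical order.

Eli, Vic

Level 0: Ivy
Level 1: Bo, Cal, Dee, Mae, Omar, Rex
Level 2: Ben, Gus, Jae, Sam, Yul
Level 3: Eli, Vic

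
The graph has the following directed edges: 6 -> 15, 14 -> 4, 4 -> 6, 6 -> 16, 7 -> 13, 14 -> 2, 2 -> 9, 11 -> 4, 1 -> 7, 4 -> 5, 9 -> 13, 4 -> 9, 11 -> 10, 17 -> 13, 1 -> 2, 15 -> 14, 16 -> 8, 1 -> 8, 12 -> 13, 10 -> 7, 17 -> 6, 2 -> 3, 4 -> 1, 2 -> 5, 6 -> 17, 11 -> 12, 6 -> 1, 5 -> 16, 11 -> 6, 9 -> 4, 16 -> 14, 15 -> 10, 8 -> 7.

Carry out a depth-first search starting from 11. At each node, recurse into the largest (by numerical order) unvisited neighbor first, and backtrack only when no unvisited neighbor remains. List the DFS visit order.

11, 12, 13, 10, 7, 6, 17, 16, 14, 4, 9, 5, 1, 8, 2, 3, 15

Visit 11
11 → 12
12 → 13
11 → 10
10 → 7
11 → 6
6 → 17
6 → 16
16 → 14
14 → 4
4 → 9
4 → 5
4 → 1
1 → 8
1 → 2
2 → 3
6 → 15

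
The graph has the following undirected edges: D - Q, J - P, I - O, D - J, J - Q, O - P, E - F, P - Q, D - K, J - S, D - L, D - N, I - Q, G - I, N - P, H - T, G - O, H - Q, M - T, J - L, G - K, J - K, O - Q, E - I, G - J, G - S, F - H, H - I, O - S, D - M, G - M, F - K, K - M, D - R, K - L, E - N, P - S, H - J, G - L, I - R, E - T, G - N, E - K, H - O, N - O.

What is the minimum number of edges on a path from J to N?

2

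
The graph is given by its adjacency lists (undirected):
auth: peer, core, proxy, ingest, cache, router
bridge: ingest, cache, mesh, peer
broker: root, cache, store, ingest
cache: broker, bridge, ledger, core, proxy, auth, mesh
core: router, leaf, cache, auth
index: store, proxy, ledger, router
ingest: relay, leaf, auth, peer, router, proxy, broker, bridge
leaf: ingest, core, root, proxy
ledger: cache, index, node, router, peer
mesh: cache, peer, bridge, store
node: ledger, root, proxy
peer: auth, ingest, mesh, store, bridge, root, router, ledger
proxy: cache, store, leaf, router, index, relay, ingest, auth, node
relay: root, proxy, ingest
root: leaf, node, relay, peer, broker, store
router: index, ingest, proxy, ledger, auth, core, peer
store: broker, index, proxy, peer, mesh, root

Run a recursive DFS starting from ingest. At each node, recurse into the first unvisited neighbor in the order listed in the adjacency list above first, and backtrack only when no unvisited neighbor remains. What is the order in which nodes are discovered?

Visit ingest
ingest → relay
relay → root
root → leaf
leaf → core
core → router
router → index
index → store
store → broker
broker → cache
cache → bridge
bridge → mesh
mesh → peer
peer → auth
auth → proxy
proxy → node
node → ledger

ingest → relay → root → leaf → core → router → index → store → broker → cache → bridge → mesh → peer → auth → proxy → node → ledger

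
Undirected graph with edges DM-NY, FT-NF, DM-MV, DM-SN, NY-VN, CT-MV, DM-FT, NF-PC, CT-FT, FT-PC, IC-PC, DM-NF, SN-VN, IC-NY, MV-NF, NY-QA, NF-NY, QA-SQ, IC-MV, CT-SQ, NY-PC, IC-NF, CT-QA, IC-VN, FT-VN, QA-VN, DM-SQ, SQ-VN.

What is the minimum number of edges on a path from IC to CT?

2

Level 0: IC
Level 1: MV, NF, NY, PC, VN
Level 2: CT, DM, FT, QA, SN, SQ
CT first appears at level 2.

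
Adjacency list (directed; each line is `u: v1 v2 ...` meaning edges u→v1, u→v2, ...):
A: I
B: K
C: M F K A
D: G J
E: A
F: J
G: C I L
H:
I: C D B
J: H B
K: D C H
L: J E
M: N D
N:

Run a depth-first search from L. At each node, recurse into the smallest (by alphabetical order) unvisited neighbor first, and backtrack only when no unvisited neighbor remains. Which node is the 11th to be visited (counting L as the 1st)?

Visit L
L → E
E → A
A → I
I → B
B → K
K → C
C → F
F → J
J → H
C → M
M → D
D → G
M → N

Visit order: L, E, A, I, B, K, C, F, J, H, M, D, G, N

M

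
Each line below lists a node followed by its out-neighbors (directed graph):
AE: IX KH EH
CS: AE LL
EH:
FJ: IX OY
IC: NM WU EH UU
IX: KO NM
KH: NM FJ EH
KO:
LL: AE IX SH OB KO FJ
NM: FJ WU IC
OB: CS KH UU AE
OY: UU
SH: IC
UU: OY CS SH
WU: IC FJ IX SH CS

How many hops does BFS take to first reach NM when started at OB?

Level 0: OB
Level 1: AE, CS, KH, UU
Level 2: EH, FJ, IX, LL, NM, OY, SH
Level 3: IC, KO, WU
NM first appears at level 2.

2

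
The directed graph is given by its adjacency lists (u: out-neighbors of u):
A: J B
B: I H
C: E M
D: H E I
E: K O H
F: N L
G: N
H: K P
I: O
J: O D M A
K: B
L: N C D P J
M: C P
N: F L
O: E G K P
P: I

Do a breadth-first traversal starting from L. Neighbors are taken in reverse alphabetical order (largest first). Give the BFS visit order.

Visit L; enqueue P, N, J, D, C → queue [P, N, J, D, C]
Visit P; enqueue I → queue [N, J, D, C, I]
Visit N; enqueue F → queue [J, D, C, I, F]
Visit J; enqueue O, M, A → queue [D, C, I, F, O, M, A]
Visit D; enqueue H, E → queue [C, I, F, O, M, A, H, E]
Visit C → queue [I, F, O, M, A, H, E]
Visit I → queue [F, O, M, A, H, E]
Visit F → queue [O, M, A, H, E]
Visit O; enqueue K, G → queue [M, A, H, E, K, G]
Visit M → queue [A, H, E, K, G]
Visit A; enqueue B → queue [H, E, K, G, B]
Visit H → queue [E, K, G, B]
Visit E → queue [K, G, B]
Visit K → queue [G, B]
Visit G → queue [B]
Visit B → queue []

L P N J D C I F O M A H E K G B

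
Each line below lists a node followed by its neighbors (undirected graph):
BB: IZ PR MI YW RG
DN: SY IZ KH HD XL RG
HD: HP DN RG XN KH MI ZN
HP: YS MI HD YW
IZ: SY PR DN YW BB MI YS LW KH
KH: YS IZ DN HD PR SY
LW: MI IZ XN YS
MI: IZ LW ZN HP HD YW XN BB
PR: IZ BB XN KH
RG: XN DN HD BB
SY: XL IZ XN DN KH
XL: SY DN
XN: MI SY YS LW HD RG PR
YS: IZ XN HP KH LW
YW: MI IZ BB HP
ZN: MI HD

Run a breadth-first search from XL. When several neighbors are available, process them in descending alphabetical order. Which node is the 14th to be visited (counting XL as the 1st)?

BB

Visit XL; enqueue SY, DN → queue [SY, DN]
Visit SY; enqueue XN, KH, IZ → queue [DN, XN, KH, IZ]
Visit DN; enqueue RG, HD → queue [XN, KH, IZ, RG, HD]
Visit XN; enqueue YS, PR, MI, LW → queue [KH, IZ, RG, HD, YS, PR, MI, LW]
Visit KH → queue [IZ, RG, HD, YS, PR, MI, LW]
Visit IZ; enqueue YW, BB → queue [RG, HD, YS, PR, MI, LW, YW, BB]
Visit RG → queue [HD, YS, PR, MI, LW, YW, BB]
Visit HD; enqueue ZN, HP → queue [YS, PR, MI, LW, YW, BB, ZN, HP]
Visit YS → queue [PR, MI, LW, YW, BB, ZN, HP]
Visit PR → queue [MI, LW, YW, BB, ZN, HP]
Visit MI → queue [LW, YW, BB, ZN, HP]
Visit LW → queue [YW, BB, ZN, HP]
Visit YW → queue [BB, ZN, HP]
Visit BB → queue [ZN, HP]
Visit ZN → queue [HP]
Visit HP → queue []

Visit order: XL, SY, DN, XN, KH, IZ, RG, HD, YS, PR, MI, LW, YW, BB, ZN, HP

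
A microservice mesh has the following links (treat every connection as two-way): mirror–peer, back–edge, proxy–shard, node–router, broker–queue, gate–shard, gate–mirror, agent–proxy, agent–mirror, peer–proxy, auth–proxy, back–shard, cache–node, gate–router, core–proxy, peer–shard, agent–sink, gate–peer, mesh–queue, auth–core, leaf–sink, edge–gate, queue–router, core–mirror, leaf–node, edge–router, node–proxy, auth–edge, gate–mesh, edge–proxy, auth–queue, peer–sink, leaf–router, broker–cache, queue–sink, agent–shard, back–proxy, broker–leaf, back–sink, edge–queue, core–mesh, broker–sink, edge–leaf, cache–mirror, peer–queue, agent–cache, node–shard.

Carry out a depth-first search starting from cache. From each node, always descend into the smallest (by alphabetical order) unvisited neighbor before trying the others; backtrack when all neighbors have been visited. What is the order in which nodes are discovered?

Visit cache
cache → agent
agent → mirror
mirror → core
core → auth
auth → edge
edge → back
back → proxy
proxy → node
node → leaf
leaf → broker
broker → queue
queue → mesh
mesh → gate
gate → peer
peer → shard
peer → sink
gate → router

cache, agent, mirror, core, auth, edge, back, proxy, node, leaf, broker, queue, mesh, gate, peer, shard, sink, router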